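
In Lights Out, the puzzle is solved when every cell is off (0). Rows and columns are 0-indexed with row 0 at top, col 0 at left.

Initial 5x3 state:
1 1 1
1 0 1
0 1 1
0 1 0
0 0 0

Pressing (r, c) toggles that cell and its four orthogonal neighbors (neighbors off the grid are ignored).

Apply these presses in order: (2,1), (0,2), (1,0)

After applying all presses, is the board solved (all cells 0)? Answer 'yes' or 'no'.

After press 1 at (2,1):
1 1 1
1 1 1
1 0 0
0 0 0
0 0 0

After press 2 at (0,2):
1 0 0
1 1 0
1 0 0
0 0 0
0 0 0

After press 3 at (1,0):
0 0 0
0 0 0
0 0 0
0 0 0
0 0 0

Lights still on: 0

Answer: yes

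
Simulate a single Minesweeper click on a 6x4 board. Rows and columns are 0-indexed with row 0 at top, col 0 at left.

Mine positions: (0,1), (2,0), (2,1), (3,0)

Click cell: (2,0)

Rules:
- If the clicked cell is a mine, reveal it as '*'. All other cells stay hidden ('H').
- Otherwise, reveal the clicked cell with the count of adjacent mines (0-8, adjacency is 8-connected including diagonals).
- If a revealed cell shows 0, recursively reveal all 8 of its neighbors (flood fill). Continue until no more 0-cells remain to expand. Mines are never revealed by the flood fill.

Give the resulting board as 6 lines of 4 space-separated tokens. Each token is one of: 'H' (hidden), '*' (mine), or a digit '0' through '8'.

H H H H
H H H H
* H H H
H H H H
H H H H
H H H H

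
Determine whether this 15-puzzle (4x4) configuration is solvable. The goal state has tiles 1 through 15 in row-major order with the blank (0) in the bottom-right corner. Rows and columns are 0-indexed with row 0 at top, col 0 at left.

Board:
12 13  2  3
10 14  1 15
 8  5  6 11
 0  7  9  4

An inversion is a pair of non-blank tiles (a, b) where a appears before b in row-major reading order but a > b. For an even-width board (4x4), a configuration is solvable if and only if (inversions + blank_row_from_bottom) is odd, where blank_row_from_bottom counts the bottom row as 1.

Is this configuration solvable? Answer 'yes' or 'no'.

Answer: no

Derivation:
Inversions: 57
Blank is in row 3 (0-indexed from top), which is row 1 counting from the bottom (bottom = 1).
57 + 1 = 58, which is even, so the puzzle is not solvable.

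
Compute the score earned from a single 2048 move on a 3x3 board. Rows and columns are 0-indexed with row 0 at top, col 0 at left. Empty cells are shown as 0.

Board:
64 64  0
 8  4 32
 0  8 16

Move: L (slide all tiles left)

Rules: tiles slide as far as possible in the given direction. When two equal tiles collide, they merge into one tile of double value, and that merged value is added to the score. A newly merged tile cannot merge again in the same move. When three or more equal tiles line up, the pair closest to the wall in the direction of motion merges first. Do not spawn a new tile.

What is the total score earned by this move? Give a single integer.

Answer: 128

Derivation:
Slide left:
row 0: [64, 64, 0] -> [128, 0, 0]  score +128 (running 128)
row 1: [8, 4, 32] -> [8, 4, 32]  score +0 (running 128)
row 2: [0, 8, 16] -> [8, 16, 0]  score +0 (running 128)
Board after move:
128   0   0
  8   4  32
  8  16   0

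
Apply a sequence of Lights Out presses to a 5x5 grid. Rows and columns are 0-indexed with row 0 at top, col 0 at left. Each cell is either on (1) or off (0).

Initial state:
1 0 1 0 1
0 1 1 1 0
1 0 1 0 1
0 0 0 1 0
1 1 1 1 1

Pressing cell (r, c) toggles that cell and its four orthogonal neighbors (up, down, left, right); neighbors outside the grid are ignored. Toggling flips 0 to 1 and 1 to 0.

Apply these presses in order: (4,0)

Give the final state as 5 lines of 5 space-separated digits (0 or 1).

Answer: 1 0 1 0 1
0 1 1 1 0
1 0 1 0 1
1 0 0 1 0
0 0 1 1 1

Derivation:
After press 1 at (4,0):
1 0 1 0 1
0 1 1 1 0
1 0 1 0 1
1 0 0 1 0
0 0 1 1 1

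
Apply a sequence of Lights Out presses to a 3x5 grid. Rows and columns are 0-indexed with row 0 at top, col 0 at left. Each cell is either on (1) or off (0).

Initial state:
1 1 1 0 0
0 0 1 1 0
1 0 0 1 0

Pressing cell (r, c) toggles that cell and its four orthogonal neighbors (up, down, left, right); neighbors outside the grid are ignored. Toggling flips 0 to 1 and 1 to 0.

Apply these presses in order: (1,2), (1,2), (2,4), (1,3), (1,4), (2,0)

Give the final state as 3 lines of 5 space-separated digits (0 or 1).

After press 1 at (1,2):
1 1 0 0 0
0 1 0 0 0
1 0 1 1 0

After press 2 at (1,2):
1 1 1 0 0
0 0 1 1 0
1 0 0 1 0

After press 3 at (2,4):
1 1 1 0 0
0 0 1 1 1
1 0 0 0 1

After press 4 at (1,3):
1 1 1 1 0
0 0 0 0 0
1 0 0 1 1

After press 5 at (1,4):
1 1 1 1 1
0 0 0 1 1
1 0 0 1 0

After press 6 at (2,0):
1 1 1 1 1
1 0 0 1 1
0 1 0 1 0

Answer: 1 1 1 1 1
1 0 0 1 1
0 1 0 1 0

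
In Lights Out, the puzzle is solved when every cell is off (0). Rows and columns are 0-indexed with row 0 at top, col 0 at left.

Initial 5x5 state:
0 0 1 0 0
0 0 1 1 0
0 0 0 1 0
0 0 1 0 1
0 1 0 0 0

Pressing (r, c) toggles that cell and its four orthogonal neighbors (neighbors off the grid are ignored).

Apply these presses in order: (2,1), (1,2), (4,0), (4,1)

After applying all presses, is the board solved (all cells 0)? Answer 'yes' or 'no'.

Answer: no

Derivation:
After press 1 at (2,1):
0 0 1 0 0
0 1 1 1 0
1 1 1 1 0
0 1 1 0 1
0 1 0 0 0

After press 2 at (1,2):
0 0 0 0 0
0 0 0 0 0
1 1 0 1 0
0 1 1 0 1
0 1 0 0 0

After press 3 at (4,0):
0 0 0 0 0
0 0 0 0 0
1 1 0 1 0
1 1 1 0 1
1 0 0 0 0

After press 4 at (4,1):
0 0 0 0 0
0 0 0 0 0
1 1 0 1 0
1 0 1 0 1
0 1 1 0 0

Lights still on: 8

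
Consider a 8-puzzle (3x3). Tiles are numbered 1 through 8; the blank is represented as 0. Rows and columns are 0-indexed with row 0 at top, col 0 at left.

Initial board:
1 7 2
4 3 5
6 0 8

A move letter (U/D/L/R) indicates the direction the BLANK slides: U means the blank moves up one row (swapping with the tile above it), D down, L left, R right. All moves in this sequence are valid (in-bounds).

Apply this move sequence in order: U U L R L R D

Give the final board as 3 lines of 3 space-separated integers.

Answer: 1 7 2
4 0 5
6 3 8

Derivation:
After move 1 (U):
1 7 2
4 0 5
6 3 8

After move 2 (U):
1 0 2
4 7 5
6 3 8

After move 3 (L):
0 1 2
4 7 5
6 3 8

After move 4 (R):
1 0 2
4 7 5
6 3 8

After move 5 (L):
0 1 2
4 7 5
6 3 8

After move 6 (R):
1 0 2
4 7 5
6 3 8

After move 7 (D):
1 7 2
4 0 5
6 3 8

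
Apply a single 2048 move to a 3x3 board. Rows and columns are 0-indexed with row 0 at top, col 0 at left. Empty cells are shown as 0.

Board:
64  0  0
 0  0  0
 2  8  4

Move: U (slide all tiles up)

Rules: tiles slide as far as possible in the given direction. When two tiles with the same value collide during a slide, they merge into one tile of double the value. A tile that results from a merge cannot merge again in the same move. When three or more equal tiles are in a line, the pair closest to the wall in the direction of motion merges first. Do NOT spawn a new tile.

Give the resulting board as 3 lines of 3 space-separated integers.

Answer: 64  8  4
 2  0  0
 0  0  0

Derivation:
Slide up:
col 0: [64, 0, 2] -> [64, 2, 0]
col 1: [0, 0, 8] -> [8, 0, 0]
col 2: [0, 0, 4] -> [4, 0, 0]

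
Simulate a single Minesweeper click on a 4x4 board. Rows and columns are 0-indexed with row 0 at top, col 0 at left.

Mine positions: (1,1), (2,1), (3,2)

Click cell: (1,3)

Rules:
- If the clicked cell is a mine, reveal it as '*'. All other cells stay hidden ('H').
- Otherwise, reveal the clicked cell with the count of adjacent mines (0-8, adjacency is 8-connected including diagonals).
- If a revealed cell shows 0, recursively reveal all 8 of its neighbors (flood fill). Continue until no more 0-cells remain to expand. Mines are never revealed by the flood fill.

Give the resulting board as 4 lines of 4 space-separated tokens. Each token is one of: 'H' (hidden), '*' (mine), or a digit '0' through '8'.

H H 1 0
H H 2 0
H H 3 1
H H H H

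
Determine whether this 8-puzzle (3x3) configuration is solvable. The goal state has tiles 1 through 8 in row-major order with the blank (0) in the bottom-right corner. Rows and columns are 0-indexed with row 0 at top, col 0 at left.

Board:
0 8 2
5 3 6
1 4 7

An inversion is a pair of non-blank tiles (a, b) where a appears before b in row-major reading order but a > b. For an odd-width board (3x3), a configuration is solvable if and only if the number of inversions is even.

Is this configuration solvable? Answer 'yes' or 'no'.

Answer: yes

Derivation:
Inversions (pairs i<j in row-major order where tile[i] > tile[j] > 0): 14
14 is even, so the puzzle is solvable.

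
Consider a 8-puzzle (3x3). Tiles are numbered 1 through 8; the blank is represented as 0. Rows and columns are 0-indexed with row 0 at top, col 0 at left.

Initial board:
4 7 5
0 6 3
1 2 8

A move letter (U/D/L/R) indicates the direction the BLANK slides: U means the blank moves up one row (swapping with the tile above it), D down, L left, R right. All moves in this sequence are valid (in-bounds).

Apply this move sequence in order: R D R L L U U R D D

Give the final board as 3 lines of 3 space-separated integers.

Answer: 7 2 5
4 1 3
6 0 8

Derivation:
After move 1 (R):
4 7 5
6 0 3
1 2 8

After move 2 (D):
4 7 5
6 2 3
1 0 8

After move 3 (R):
4 7 5
6 2 3
1 8 0

After move 4 (L):
4 7 5
6 2 3
1 0 8

After move 5 (L):
4 7 5
6 2 3
0 1 8

After move 6 (U):
4 7 5
0 2 3
6 1 8

After move 7 (U):
0 7 5
4 2 3
6 1 8

After move 8 (R):
7 0 5
4 2 3
6 1 8

After move 9 (D):
7 2 5
4 0 3
6 1 8

After move 10 (D):
7 2 5
4 1 3
6 0 8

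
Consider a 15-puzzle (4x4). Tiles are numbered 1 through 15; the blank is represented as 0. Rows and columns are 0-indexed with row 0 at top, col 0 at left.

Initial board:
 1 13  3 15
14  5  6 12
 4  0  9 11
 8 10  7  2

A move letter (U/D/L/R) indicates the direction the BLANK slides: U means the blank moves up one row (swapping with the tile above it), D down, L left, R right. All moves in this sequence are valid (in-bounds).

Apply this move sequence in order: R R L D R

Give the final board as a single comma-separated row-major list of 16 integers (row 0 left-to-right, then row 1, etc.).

Answer: 1, 13, 3, 15, 14, 5, 6, 12, 4, 9, 7, 11, 8, 10, 2, 0

Derivation:
After move 1 (R):
 1 13  3 15
14  5  6 12
 4  9  0 11
 8 10  7  2

After move 2 (R):
 1 13  3 15
14  5  6 12
 4  9 11  0
 8 10  7  2

After move 3 (L):
 1 13  3 15
14  5  6 12
 4  9  0 11
 8 10  7  2

After move 4 (D):
 1 13  3 15
14  5  6 12
 4  9  7 11
 8 10  0  2

After move 5 (R):
 1 13  3 15
14  5  6 12
 4  9  7 11
 8 10  2  0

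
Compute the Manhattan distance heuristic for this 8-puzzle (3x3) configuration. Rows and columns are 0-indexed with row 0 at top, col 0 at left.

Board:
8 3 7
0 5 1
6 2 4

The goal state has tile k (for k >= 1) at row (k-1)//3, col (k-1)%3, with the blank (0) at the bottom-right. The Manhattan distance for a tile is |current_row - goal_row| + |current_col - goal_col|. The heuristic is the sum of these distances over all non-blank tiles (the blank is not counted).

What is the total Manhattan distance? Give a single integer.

Tile 8: at (0,0), goal (2,1), distance |0-2|+|0-1| = 3
Tile 3: at (0,1), goal (0,2), distance |0-0|+|1-2| = 1
Tile 7: at (0,2), goal (2,0), distance |0-2|+|2-0| = 4
Tile 5: at (1,1), goal (1,1), distance |1-1|+|1-1| = 0
Tile 1: at (1,2), goal (0,0), distance |1-0|+|2-0| = 3
Tile 6: at (2,0), goal (1,2), distance |2-1|+|0-2| = 3
Tile 2: at (2,1), goal (0,1), distance |2-0|+|1-1| = 2
Tile 4: at (2,2), goal (1,0), distance |2-1|+|2-0| = 3
Sum: 3 + 1 + 4 + 0 + 3 + 3 + 2 + 3 = 19

Answer: 19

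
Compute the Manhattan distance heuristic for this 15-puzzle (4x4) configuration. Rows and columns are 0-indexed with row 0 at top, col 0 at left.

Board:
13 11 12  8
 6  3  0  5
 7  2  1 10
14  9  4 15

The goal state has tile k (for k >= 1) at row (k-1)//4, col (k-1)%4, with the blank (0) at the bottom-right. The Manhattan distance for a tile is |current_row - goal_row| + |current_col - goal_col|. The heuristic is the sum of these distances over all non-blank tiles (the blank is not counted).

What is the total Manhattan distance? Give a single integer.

Answer: 35

Derivation:
Tile 13: at (0,0), goal (3,0), distance |0-3|+|0-0| = 3
Tile 11: at (0,1), goal (2,2), distance |0-2|+|1-2| = 3
Tile 12: at (0,2), goal (2,3), distance |0-2|+|2-3| = 3
Tile 8: at (0,3), goal (1,3), distance |0-1|+|3-3| = 1
Tile 6: at (1,0), goal (1,1), distance |1-1|+|0-1| = 1
Tile 3: at (1,1), goal (0,2), distance |1-0|+|1-2| = 2
Tile 5: at (1,3), goal (1,0), distance |1-1|+|3-0| = 3
Tile 7: at (2,0), goal (1,2), distance |2-1|+|0-2| = 3
Tile 2: at (2,1), goal (0,1), distance |2-0|+|1-1| = 2
Tile 1: at (2,2), goal (0,0), distance |2-0|+|2-0| = 4
Tile 10: at (2,3), goal (2,1), distance |2-2|+|3-1| = 2
Tile 14: at (3,0), goal (3,1), distance |3-3|+|0-1| = 1
Tile 9: at (3,1), goal (2,0), distance |3-2|+|1-0| = 2
Tile 4: at (3,2), goal (0,3), distance |3-0|+|2-3| = 4
Tile 15: at (3,3), goal (3,2), distance |3-3|+|3-2| = 1
Sum: 3 + 3 + 3 + 1 + 1 + 2 + 3 + 3 + 2 + 4 + 2 + 1 + 2 + 4 + 1 = 35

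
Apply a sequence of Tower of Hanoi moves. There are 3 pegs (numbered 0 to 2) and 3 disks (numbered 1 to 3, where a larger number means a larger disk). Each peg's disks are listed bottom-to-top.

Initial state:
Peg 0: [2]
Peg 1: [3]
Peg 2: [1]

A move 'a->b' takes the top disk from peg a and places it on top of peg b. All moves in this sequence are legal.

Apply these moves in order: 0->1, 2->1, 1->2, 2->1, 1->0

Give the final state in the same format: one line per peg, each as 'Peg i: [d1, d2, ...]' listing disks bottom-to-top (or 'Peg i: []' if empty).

After move 1 (0->1):
Peg 0: []
Peg 1: [3, 2]
Peg 2: [1]

After move 2 (2->1):
Peg 0: []
Peg 1: [3, 2, 1]
Peg 2: []

After move 3 (1->2):
Peg 0: []
Peg 1: [3, 2]
Peg 2: [1]

After move 4 (2->1):
Peg 0: []
Peg 1: [3, 2, 1]
Peg 2: []

After move 5 (1->0):
Peg 0: [1]
Peg 1: [3, 2]
Peg 2: []

Answer: Peg 0: [1]
Peg 1: [3, 2]
Peg 2: []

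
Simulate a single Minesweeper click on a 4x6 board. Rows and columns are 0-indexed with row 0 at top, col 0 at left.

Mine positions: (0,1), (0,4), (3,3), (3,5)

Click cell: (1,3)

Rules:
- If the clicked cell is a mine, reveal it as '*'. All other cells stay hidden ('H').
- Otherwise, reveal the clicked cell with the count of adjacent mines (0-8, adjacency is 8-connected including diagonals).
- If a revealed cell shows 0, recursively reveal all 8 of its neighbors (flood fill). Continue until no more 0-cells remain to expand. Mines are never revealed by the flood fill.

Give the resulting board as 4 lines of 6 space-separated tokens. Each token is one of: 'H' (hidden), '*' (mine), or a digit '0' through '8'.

H H H H H H
H H H 1 H H
H H H H H H
H H H H H H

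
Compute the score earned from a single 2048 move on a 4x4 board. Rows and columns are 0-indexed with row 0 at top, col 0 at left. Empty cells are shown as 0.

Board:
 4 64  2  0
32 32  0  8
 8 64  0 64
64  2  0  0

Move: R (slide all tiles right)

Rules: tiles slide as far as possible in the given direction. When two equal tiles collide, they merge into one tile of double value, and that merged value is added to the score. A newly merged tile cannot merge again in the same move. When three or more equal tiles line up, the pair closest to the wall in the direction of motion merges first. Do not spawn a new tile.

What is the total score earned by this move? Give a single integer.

Answer: 192

Derivation:
Slide right:
row 0: [4, 64, 2, 0] -> [0, 4, 64, 2]  score +0 (running 0)
row 1: [32, 32, 0, 8] -> [0, 0, 64, 8]  score +64 (running 64)
row 2: [8, 64, 0, 64] -> [0, 0, 8, 128]  score +128 (running 192)
row 3: [64, 2, 0, 0] -> [0, 0, 64, 2]  score +0 (running 192)
Board after move:
  0   4  64   2
  0   0  64   8
  0   0   8 128
  0   0  64   2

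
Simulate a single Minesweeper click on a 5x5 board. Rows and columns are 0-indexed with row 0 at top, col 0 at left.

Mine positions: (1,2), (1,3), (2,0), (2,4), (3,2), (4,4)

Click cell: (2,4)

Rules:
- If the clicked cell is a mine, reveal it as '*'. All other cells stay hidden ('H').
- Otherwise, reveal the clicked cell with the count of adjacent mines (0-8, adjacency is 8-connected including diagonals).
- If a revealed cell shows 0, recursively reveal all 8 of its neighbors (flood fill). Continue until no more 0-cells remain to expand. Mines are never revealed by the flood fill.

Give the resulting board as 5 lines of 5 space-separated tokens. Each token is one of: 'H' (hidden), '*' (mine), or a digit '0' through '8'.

H H H H H
H H H H H
H H H H *
H H H H H
H H H H H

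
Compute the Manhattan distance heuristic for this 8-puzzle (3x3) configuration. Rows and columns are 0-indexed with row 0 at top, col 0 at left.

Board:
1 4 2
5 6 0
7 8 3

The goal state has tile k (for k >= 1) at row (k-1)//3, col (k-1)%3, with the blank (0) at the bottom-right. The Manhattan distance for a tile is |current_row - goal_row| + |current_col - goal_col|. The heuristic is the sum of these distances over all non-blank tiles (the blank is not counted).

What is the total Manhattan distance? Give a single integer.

Answer: 7

Derivation:
Tile 1: at (0,0), goal (0,0), distance |0-0|+|0-0| = 0
Tile 4: at (0,1), goal (1,0), distance |0-1|+|1-0| = 2
Tile 2: at (0,2), goal (0,1), distance |0-0|+|2-1| = 1
Tile 5: at (1,0), goal (1,1), distance |1-1|+|0-1| = 1
Tile 6: at (1,1), goal (1,2), distance |1-1|+|1-2| = 1
Tile 7: at (2,0), goal (2,0), distance |2-2|+|0-0| = 0
Tile 8: at (2,1), goal (2,1), distance |2-2|+|1-1| = 0
Tile 3: at (2,2), goal (0,2), distance |2-0|+|2-2| = 2
Sum: 0 + 2 + 1 + 1 + 1 + 0 + 0 + 2 = 7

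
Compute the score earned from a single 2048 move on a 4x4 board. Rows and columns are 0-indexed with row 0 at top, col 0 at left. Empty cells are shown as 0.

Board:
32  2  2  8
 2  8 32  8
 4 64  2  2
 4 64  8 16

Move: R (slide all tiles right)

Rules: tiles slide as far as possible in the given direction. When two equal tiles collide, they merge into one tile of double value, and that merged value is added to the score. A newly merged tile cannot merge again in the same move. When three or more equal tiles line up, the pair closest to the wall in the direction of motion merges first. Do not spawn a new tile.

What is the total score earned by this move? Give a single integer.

Slide right:
row 0: [32, 2, 2, 8] -> [0, 32, 4, 8]  score +4 (running 4)
row 1: [2, 8, 32, 8] -> [2, 8, 32, 8]  score +0 (running 4)
row 2: [4, 64, 2, 2] -> [0, 4, 64, 4]  score +4 (running 8)
row 3: [4, 64, 8, 16] -> [4, 64, 8, 16]  score +0 (running 8)
Board after move:
 0 32  4  8
 2  8 32  8
 0  4 64  4
 4 64  8 16

Answer: 8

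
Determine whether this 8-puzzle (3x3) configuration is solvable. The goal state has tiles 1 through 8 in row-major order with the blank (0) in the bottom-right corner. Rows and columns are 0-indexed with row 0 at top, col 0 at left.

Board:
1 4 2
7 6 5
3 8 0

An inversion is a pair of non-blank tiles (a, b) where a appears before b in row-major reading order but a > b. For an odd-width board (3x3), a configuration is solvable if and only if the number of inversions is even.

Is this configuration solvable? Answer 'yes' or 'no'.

Inversions (pairs i<j in row-major order where tile[i] > tile[j] > 0): 8
8 is even, so the puzzle is solvable.

Answer: yes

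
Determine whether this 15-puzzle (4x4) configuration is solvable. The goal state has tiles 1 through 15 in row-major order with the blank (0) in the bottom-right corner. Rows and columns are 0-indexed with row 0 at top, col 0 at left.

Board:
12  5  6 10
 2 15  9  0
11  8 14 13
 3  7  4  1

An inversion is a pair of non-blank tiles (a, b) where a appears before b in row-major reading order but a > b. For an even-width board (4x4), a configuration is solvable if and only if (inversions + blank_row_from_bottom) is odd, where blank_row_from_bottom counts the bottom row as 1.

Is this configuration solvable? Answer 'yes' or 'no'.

Answer: no

Derivation:
Inversions: 63
Blank is in row 1 (0-indexed from top), which is row 3 counting from the bottom (bottom = 1).
63 + 3 = 66, which is even, so the puzzle is not solvable.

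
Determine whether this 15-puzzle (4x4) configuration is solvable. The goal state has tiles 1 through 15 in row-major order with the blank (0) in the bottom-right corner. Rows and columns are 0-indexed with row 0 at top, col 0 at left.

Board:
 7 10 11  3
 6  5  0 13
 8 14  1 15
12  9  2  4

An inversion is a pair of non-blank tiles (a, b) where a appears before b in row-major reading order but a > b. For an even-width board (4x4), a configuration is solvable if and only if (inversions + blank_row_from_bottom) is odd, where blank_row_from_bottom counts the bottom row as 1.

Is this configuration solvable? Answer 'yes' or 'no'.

Inversions: 54
Blank is in row 1 (0-indexed from top), which is row 3 counting from the bottom (bottom = 1).
54 + 3 = 57, which is odd, so the puzzle is solvable.

Answer: yes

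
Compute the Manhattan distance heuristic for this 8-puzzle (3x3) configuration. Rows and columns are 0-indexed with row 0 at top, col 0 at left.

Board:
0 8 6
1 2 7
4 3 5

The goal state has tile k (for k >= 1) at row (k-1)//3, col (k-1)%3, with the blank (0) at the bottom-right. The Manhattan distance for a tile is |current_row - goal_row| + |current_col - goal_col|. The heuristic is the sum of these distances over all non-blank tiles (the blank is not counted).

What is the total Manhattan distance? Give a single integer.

Answer: 14

Derivation:
Tile 8: (0,1)->(2,1) = 2
Tile 6: (0,2)->(1,2) = 1
Tile 1: (1,0)->(0,0) = 1
Tile 2: (1,1)->(0,1) = 1
Tile 7: (1,2)->(2,0) = 3
Tile 4: (2,0)->(1,0) = 1
Tile 3: (2,1)->(0,2) = 3
Tile 5: (2,2)->(1,1) = 2
Sum: 2 + 1 + 1 + 1 + 3 + 1 + 3 + 2 = 14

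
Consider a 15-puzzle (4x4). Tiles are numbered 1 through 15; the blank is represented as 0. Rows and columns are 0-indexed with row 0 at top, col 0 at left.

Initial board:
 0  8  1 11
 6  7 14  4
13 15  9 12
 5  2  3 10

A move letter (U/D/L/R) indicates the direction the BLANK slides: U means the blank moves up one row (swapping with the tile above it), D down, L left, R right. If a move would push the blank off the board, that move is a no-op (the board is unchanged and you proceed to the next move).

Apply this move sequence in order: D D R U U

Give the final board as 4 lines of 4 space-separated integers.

After move 1 (D):
 6  8  1 11
 0  7 14  4
13 15  9 12
 5  2  3 10

After move 2 (D):
 6  8  1 11
13  7 14  4
 0 15  9 12
 5  2  3 10

After move 3 (R):
 6  8  1 11
13  7 14  4
15  0  9 12
 5  2  3 10

After move 4 (U):
 6  8  1 11
13  0 14  4
15  7  9 12
 5  2  3 10

After move 5 (U):
 6  0  1 11
13  8 14  4
15  7  9 12
 5  2  3 10

Answer:  6  0  1 11
13  8 14  4
15  7  9 12
 5  2  3 10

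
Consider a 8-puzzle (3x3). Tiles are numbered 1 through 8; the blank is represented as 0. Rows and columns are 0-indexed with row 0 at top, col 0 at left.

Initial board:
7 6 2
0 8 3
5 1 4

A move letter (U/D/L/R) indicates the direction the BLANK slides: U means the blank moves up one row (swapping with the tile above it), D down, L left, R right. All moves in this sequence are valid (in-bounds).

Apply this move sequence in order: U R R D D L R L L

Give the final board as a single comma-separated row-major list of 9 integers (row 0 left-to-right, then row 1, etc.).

Answer: 6, 2, 3, 7, 8, 4, 0, 5, 1

Derivation:
After move 1 (U):
0 6 2
7 8 3
5 1 4

After move 2 (R):
6 0 2
7 8 3
5 1 4

After move 3 (R):
6 2 0
7 8 3
5 1 4

After move 4 (D):
6 2 3
7 8 0
5 1 4

After move 5 (D):
6 2 3
7 8 4
5 1 0

After move 6 (L):
6 2 3
7 8 4
5 0 1

After move 7 (R):
6 2 3
7 8 4
5 1 0

After move 8 (L):
6 2 3
7 8 4
5 0 1

After move 9 (L):
6 2 3
7 8 4
0 5 1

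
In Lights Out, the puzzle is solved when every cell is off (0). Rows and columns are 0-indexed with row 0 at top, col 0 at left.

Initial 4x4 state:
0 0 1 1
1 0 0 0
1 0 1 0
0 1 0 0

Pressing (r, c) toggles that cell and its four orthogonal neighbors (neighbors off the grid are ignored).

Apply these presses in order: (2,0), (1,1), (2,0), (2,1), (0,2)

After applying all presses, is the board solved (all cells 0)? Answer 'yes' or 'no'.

After press 1 at (2,0):
0 0 1 1
0 0 0 0
0 1 1 0
1 1 0 0

After press 2 at (1,1):
0 1 1 1
1 1 1 0
0 0 1 0
1 1 0 0

After press 3 at (2,0):
0 1 1 1
0 1 1 0
1 1 1 0
0 1 0 0

After press 4 at (2,1):
0 1 1 1
0 0 1 0
0 0 0 0
0 0 0 0

After press 5 at (0,2):
0 0 0 0
0 0 0 0
0 0 0 0
0 0 0 0

Lights still on: 0

Answer: yes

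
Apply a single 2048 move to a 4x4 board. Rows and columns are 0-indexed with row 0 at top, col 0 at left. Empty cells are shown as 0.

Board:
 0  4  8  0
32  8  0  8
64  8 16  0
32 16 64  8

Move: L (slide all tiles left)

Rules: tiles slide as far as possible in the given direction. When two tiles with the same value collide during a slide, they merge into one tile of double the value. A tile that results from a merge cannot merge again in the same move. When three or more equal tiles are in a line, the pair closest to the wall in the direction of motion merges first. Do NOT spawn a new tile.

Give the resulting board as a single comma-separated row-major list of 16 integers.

Slide left:
row 0: [0, 4, 8, 0] -> [4, 8, 0, 0]
row 1: [32, 8, 0, 8] -> [32, 16, 0, 0]
row 2: [64, 8, 16, 0] -> [64, 8, 16, 0]
row 3: [32, 16, 64, 8] -> [32, 16, 64, 8]

Answer: 4, 8, 0, 0, 32, 16, 0, 0, 64, 8, 16, 0, 32, 16, 64, 8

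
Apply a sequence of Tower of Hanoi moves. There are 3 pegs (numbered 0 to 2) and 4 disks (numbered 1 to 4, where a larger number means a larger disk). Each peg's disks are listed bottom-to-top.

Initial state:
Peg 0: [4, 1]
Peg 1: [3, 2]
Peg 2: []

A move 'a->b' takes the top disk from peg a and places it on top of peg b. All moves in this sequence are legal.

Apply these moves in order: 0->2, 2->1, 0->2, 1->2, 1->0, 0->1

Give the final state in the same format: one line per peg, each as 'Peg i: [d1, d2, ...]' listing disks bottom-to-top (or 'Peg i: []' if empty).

Answer: Peg 0: []
Peg 1: [3, 2]
Peg 2: [4, 1]

Derivation:
After move 1 (0->2):
Peg 0: [4]
Peg 1: [3, 2]
Peg 2: [1]

After move 2 (2->1):
Peg 0: [4]
Peg 1: [3, 2, 1]
Peg 2: []

After move 3 (0->2):
Peg 0: []
Peg 1: [3, 2, 1]
Peg 2: [4]

After move 4 (1->2):
Peg 0: []
Peg 1: [3, 2]
Peg 2: [4, 1]

After move 5 (1->0):
Peg 0: [2]
Peg 1: [3]
Peg 2: [4, 1]

After move 6 (0->1):
Peg 0: []
Peg 1: [3, 2]
Peg 2: [4, 1]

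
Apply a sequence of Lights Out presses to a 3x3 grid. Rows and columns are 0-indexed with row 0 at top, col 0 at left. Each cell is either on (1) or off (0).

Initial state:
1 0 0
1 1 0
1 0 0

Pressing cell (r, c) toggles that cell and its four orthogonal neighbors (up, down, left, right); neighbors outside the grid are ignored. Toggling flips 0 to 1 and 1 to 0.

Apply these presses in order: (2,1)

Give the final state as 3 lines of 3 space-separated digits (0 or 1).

Answer: 1 0 0
1 0 0
0 1 1

Derivation:
After press 1 at (2,1):
1 0 0
1 0 0
0 1 1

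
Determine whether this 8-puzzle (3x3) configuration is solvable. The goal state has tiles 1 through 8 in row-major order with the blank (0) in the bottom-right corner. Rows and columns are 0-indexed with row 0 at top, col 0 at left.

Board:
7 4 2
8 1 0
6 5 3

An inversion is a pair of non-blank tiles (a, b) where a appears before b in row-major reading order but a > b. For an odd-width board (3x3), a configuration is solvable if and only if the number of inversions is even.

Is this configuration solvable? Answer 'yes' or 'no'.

Inversions (pairs i<j in row-major order where tile[i] > tile[j] > 0): 17
17 is odd, so the puzzle is not solvable.

Answer: no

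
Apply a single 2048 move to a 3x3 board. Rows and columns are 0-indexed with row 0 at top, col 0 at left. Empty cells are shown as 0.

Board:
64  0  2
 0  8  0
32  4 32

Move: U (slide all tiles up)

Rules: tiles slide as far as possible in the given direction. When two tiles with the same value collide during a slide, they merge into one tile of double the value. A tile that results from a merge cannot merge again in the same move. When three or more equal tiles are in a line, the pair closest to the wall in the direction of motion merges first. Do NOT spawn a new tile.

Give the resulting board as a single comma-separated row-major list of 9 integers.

Answer: 64, 8, 2, 32, 4, 32, 0, 0, 0

Derivation:
Slide up:
col 0: [64, 0, 32] -> [64, 32, 0]
col 1: [0, 8, 4] -> [8, 4, 0]
col 2: [2, 0, 32] -> [2, 32, 0]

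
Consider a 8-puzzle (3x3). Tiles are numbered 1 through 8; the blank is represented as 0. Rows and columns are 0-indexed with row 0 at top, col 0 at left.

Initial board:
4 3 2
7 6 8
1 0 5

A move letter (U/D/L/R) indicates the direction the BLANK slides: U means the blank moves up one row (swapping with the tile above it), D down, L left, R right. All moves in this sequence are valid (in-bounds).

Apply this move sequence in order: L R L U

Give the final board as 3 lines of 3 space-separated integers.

After move 1 (L):
4 3 2
7 6 8
0 1 5

After move 2 (R):
4 3 2
7 6 8
1 0 5

After move 3 (L):
4 3 2
7 6 8
0 1 5

After move 4 (U):
4 3 2
0 6 8
7 1 5

Answer: 4 3 2
0 6 8
7 1 5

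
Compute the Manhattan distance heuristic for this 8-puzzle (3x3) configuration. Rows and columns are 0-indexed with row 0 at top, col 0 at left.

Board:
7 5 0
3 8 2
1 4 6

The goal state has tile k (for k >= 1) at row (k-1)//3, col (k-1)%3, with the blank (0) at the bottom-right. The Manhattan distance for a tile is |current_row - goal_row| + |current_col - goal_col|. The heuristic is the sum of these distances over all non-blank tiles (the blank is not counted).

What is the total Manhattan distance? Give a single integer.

Tile 7: (0,0)->(2,0) = 2
Tile 5: (0,1)->(1,1) = 1
Tile 3: (1,0)->(0,2) = 3
Tile 8: (1,1)->(2,1) = 1
Tile 2: (1,2)->(0,1) = 2
Tile 1: (2,0)->(0,0) = 2
Tile 4: (2,1)->(1,0) = 2
Tile 6: (2,2)->(1,2) = 1
Sum: 2 + 1 + 3 + 1 + 2 + 2 + 2 + 1 = 14

Answer: 14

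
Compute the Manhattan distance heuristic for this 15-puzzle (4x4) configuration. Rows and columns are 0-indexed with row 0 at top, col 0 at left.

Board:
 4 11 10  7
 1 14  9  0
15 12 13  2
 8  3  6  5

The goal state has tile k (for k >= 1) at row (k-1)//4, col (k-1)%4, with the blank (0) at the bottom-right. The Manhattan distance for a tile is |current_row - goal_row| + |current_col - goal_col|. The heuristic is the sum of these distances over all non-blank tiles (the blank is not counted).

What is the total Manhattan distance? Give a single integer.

Answer: 46

Derivation:
Tile 4: (0,0)->(0,3) = 3
Tile 11: (0,1)->(2,2) = 3
Tile 10: (0,2)->(2,1) = 3
Tile 7: (0,3)->(1,2) = 2
Tile 1: (1,0)->(0,0) = 1
Tile 14: (1,1)->(3,1) = 2
Tile 9: (1,2)->(2,0) = 3
Tile 15: (2,0)->(3,2) = 3
Tile 12: (2,1)->(2,3) = 2
Tile 13: (2,2)->(3,0) = 3
Tile 2: (2,3)->(0,1) = 4
Tile 8: (3,0)->(1,3) = 5
Tile 3: (3,1)->(0,2) = 4
Tile 6: (3,2)->(1,1) = 3
Tile 5: (3,3)->(1,0) = 5
Sum: 3 + 3 + 3 + 2 + 1 + 2 + 3 + 3 + 2 + 3 + 4 + 5 + 4 + 3 + 5 = 46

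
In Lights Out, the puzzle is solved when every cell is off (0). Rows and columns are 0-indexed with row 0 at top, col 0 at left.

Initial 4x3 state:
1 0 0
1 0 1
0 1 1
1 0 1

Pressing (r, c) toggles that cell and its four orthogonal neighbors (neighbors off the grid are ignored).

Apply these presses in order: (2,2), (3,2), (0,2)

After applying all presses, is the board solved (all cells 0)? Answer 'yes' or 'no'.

After press 1 at (2,2):
1 0 0
1 0 0
0 0 0
1 0 0

After press 2 at (3,2):
1 0 0
1 0 0
0 0 1
1 1 1

After press 3 at (0,2):
1 1 1
1 0 1
0 0 1
1 1 1

Lights still on: 9

Answer: no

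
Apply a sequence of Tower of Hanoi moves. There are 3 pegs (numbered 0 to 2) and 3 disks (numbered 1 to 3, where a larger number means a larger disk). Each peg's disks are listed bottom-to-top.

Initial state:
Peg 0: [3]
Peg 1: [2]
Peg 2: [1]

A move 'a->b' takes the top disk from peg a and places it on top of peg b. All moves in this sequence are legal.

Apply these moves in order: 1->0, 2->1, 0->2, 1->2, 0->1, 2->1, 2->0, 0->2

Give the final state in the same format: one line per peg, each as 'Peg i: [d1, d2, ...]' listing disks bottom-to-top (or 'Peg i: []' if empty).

After move 1 (1->0):
Peg 0: [3, 2]
Peg 1: []
Peg 2: [1]

After move 2 (2->1):
Peg 0: [3, 2]
Peg 1: [1]
Peg 2: []

After move 3 (0->2):
Peg 0: [3]
Peg 1: [1]
Peg 2: [2]

After move 4 (1->2):
Peg 0: [3]
Peg 1: []
Peg 2: [2, 1]

After move 5 (0->1):
Peg 0: []
Peg 1: [3]
Peg 2: [2, 1]

After move 6 (2->1):
Peg 0: []
Peg 1: [3, 1]
Peg 2: [2]

After move 7 (2->0):
Peg 0: [2]
Peg 1: [3, 1]
Peg 2: []

After move 8 (0->2):
Peg 0: []
Peg 1: [3, 1]
Peg 2: [2]

Answer: Peg 0: []
Peg 1: [3, 1]
Peg 2: [2]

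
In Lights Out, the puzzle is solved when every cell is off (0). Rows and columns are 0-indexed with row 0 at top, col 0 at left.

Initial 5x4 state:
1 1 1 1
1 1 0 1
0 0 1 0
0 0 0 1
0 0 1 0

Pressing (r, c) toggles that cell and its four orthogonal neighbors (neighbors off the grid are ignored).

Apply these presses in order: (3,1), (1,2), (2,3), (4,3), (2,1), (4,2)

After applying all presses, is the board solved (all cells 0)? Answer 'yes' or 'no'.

Answer: no

Derivation:
After press 1 at (3,1):
1 1 1 1
1 1 0 1
0 1 1 0
1 1 1 1
0 1 1 0

After press 2 at (1,2):
1 1 0 1
1 0 1 0
0 1 0 0
1 1 1 1
0 1 1 0

After press 3 at (2,3):
1 1 0 1
1 0 1 1
0 1 1 1
1 1 1 0
0 1 1 0

After press 4 at (4,3):
1 1 0 1
1 0 1 1
0 1 1 1
1 1 1 1
0 1 0 1

After press 5 at (2,1):
1 1 0 1
1 1 1 1
1 0 0 1
1 0 1 1
0 1 0 1

After press 6 at (4,2):
1 1 0 1
1 1 1 1
1 0 0 1
1 0 0 1
0 0 1 0

Lights still on: 12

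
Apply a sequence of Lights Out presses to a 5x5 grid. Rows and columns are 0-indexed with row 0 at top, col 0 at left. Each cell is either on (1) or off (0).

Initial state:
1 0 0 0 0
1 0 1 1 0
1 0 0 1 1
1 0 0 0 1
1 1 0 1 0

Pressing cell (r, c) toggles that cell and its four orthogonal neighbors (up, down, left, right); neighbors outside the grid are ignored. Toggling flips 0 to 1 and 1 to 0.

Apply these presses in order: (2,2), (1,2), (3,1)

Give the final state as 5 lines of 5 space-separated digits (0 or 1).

Answer: 1 0 1 0 0
1 1 1 0 0
1 0 0 0 1
0 1 0 0 1
1 0 0 1 0

Derivation:
After press 1 at (2,2):
1 0 0 0 0
1 0 0 1 0
1 1 1 0 1
1 0 1 0 1
1 1 0 1 0

After press 2 at (1,2):
1 0 1 0 0
1 1 1 0 0
1 1 0 0 1
1 0 1 0 1
1 1 0 1 0

After press 3 at (3,1):
1 0 1 0 0
1 1 1 0 0
1 0 0 0 1
0 1 0 0 1
1 0 0 1 0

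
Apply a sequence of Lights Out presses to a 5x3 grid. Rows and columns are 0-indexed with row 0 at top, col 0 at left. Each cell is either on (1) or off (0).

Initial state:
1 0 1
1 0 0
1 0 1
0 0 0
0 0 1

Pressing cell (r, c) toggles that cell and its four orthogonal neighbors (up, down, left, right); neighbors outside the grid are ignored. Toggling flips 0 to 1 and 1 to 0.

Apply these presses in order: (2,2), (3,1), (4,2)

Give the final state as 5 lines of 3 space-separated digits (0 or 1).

After press 1 at (2,2):
1 0 1
1 0 1
1 1 0
0 0 1
0 0 1

After press 2 at (3,1):
1 0 1
1 0 1
1 0 0
1 1 0
0 1 1

After press 3 at (4,2):
1 0 1
1 0 1
1 0 0
1 1 1
0 0 0

Answer: 1 0 1
1 0 1
1 0 0
1 1 1
0 0 0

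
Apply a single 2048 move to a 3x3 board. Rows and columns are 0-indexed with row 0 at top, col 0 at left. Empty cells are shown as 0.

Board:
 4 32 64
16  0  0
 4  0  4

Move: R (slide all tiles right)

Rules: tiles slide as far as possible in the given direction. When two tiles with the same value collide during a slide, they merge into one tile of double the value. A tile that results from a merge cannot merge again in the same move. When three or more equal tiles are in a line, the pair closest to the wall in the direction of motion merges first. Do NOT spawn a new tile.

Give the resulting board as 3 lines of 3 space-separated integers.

Slide right:
row 0: [4, 32, 64] -> [4, 32, 64]
row 1: [16, 0, 0] -> [0, 0, 16]
row 2: [4, 0, 4] -> [0, 0, 8]

Answer:  4 32 64
 0  0 16
 0  0  8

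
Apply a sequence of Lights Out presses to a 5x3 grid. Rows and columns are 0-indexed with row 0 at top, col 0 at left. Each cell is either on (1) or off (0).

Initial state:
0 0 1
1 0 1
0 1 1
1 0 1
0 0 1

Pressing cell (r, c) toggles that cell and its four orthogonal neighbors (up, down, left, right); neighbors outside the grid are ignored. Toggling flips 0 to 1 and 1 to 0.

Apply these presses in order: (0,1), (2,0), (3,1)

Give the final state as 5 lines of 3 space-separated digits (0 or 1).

After press 1 at (0,1):
1 1 0
1 1 1
0 1 1
1 0 1
0 0 1

After press 2 at (2,0):
1 1 0
0 1 1
1 0 1
0 0 1
0 0 1

After press 3 at (3,1):
1 1 0
0 1 1
1 1 1
1 1 0
0 1 1

Answer: 1 1 0
0 1 1
1 1 1
1 1 0
0 1 1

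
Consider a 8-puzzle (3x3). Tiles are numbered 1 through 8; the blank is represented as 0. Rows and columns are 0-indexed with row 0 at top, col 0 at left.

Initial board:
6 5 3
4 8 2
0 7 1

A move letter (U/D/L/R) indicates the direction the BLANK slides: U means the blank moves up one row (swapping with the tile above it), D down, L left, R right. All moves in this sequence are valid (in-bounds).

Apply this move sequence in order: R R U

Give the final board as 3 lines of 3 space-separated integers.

Answer: 6 5 3
4 8 0
7 1 2

Derivation:
After move 1 (R):
6 5 3
4 8 2
7 0 1

After move 2 (R):
6 5 3
4 8 2
7 1 0

After move 3 (U):
6 5 3
4 8 0
7 1 2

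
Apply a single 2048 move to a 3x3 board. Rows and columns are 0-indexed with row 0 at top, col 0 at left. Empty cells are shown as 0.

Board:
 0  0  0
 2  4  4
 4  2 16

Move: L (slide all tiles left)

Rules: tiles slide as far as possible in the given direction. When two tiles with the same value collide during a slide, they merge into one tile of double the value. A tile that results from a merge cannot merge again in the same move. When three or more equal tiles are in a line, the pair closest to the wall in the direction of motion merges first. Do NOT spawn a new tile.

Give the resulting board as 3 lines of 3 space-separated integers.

Answer:  0  0  0
 2  8  0
 4  2 16

Derivation:
Slide left:
row 0: [0, 0, 0] -> [0, 0, 0]
row 1: [2, 4, 4] -> [2, 8, 0]
row 2: [4, 2, 16] -> [4, 2, 16]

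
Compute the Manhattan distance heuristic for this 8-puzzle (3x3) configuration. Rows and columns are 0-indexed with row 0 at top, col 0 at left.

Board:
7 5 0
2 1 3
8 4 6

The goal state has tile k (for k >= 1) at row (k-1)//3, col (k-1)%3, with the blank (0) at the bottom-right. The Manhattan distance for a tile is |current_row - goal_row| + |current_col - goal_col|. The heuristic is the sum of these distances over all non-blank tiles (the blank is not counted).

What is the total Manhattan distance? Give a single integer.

Answer: 12

Derivation:
Tile 7: at (0,0), goal (2,0), distance |0-2|+|0-0| = 2
Tile 5: at (0,1), goal (1,1), distance |0-1|+|1-1| = 1
Tile 2: at (1,0), goal (0,1), distance |1-0|+|0-1| = 2
Tile 1: at (1,1), goal (0,0), distance |1-0|+|1-0| = 2
Tile 3: at (1,2), goal (0,2), distance |1-0|+|2-2| = 1
Tile 8: at (2,0), goal (2,1), distance |2-2|+|0-1| = 1
Tile 4: at (2,1), goal (1,0), distance |2-1|+|1-0| = 2
Tile 6: at (2,2), goal (1,2), distance |2-1|+|2-2| = 1
Sum: 2 + 1 + 2 + 2 + 1 + 1 + 2 + 1 = 12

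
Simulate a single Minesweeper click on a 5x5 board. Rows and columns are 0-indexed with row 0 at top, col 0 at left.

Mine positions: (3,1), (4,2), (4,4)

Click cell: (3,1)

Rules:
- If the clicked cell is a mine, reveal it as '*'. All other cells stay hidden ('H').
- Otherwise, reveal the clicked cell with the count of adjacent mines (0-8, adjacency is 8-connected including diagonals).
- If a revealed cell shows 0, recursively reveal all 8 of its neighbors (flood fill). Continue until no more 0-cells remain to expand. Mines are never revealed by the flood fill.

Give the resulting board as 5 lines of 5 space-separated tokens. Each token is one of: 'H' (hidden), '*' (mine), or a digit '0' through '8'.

H H H H H
H H H H H
H H H H H
H * H H H
H H H H H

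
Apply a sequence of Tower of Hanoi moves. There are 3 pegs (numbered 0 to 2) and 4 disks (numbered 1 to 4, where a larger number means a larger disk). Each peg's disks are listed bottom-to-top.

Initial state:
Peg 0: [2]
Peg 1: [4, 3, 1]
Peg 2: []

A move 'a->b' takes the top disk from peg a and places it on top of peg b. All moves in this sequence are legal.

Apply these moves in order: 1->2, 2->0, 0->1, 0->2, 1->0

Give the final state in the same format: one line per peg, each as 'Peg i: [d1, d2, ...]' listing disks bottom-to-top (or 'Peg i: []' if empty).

Answer: Peg 0: [1]
Peg 1: [4, 3]
Peg 2: [2]

Derivation:
After move 1 (1->2):
Peg 0: [2]
Peg 1: [4, 3]
Peg 2: [1]

After move 2 (2->0):
Peg 0: [2, 1]
Peg 1: [4, 3]
Peg 2: []

After move 3 (0->1):
Peg 0: [2]
Peg 1: [4, 3, 1]
Peg 2: []

After move 4 (0->2):
Peg 0: []
Peg 1: [4, 3, 1]
Peg 2: [2]

After move 5 (1->0):
Peg 0: [1]
Peg 1: [4, 3]
Peg 2: [2]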